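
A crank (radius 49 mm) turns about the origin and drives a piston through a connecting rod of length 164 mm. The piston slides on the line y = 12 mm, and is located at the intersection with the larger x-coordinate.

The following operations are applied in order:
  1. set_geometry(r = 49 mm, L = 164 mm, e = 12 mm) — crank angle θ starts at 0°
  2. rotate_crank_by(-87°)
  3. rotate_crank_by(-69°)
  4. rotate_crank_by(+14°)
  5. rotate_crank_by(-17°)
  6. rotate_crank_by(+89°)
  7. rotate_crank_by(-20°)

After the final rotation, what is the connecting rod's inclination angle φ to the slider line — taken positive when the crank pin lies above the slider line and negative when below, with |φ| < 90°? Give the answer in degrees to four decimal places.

set_geometry: r = 49 mm, L = 164 mm, e = 12 mm; θ ← 0°
rotate_crank_by(-87°): θ ← 0° -87° = -87°
rotate_crank_by(-69°): θ ← -87° -69° = -156°
rotate_crank_by(+14°): θ ← -156° +14° = -142°
rotate_crank_by(-17°): θ ← -142° -17° = -159°
rotate_crank_by(+89°): θ ← -159° +89° = -70°
rotate_crank_by(-20°): θ ← -70° -20° = -90°
crank pin P = (r cos θ, r sin θ) = (0.000000, -49.000000)
h = r sin θ − e = -49.000000 − 12 = -61.000000
sin φ = h / L = -61.000000 / 164 = -0.37195122
φ = arcsin(-0.37195122) = -21.836004°

-21.8360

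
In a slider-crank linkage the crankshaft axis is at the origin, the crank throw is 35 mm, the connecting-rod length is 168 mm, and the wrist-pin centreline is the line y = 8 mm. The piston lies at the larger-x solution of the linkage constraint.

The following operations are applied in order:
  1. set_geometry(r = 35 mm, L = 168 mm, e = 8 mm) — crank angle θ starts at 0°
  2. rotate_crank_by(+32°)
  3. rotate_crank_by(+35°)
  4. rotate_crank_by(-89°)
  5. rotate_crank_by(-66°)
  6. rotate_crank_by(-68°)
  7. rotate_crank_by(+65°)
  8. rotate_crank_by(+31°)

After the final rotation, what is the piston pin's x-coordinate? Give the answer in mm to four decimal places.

set_geometry: r = 35 mm, L = 168 mm, e = 8 mm; θ ← 0°
rotate_crank_by(+32°): θ ← 0° +32° = 32°
rotate_crank_by(+35°): θ ← 32° +35° = 67°
rotate_crank_by(-89°): θ ← 67° -89° = -22°
rotate_crank_by(-66°): θ ← -22° -66° = -88°
rotate_crank_by(-68°): θ ← -88° -68° = -156°
rotate_crank_by(+65°): θ ← -156° +65° = -91°
rotate_crank_by(+31°): θ ← -91° +31° = -60°
crank pin P = (r cos θ, r sin θ) = (17.500000, -30.310889)
h = r sin θ − e = -30.310889 − 8 = -38.310889
x = r cos θ + √(L² − h²) = 17.500000 + √(28224.0 − 1467.7242) = 17.500000 + 163.573457 = 181.073457

181.0735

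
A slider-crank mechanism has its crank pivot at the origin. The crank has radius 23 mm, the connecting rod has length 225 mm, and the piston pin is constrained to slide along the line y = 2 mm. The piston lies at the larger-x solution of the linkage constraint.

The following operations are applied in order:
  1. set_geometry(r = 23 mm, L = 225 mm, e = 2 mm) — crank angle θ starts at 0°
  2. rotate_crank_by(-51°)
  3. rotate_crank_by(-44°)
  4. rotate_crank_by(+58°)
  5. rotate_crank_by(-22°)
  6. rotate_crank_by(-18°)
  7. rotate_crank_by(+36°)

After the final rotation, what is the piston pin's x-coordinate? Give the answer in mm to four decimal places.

241.7084

set_geometry: r = 23 mm, L = 225 mm, e = 2 mm; θ ← 0°
rotate_crank_by(-51°): θ ← 0° -51° = -51°
rotate_crank_by(-44°): θ ← -51° -44° = -95°
rotate_crank_by(+58°): θ ← -95° +58° = -37°
rotate_crank_by(-22°): θ ← -37° -22° = -59°
rotate_crank_by(-18°): θ ← -59° -18° = -77°
rotate_crank_by(+36°): θ ← -77° +36° = -41°
crank pin P = (r cos θ, r sin θ) = (17.358320, -15.089358)
h = r sin θ − e = -15.089358 − 2 = -17.089358
x = r cos θ + √(L² − h²) = 17.358320 + √(50625.0 − 292.0461) = 17.358320 + 224.350070 = 241.708390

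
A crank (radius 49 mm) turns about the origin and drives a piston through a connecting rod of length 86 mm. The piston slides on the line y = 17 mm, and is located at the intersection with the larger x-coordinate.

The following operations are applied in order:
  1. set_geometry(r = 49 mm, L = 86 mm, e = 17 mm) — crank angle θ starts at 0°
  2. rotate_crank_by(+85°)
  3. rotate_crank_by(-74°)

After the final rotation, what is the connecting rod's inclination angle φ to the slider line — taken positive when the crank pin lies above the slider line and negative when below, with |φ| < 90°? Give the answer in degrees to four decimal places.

-5.1036

set_geometry: r = 49 mm, L = 86 mm, e = 17 mm; θ ← 0°
rotate_crank_by(+85°): θ ← 0° +85° = 85°
rotate_crank_by(-74°): θ ← 85° -74° = 11°
crank pin P = (r cos θ, r sin θ) = (48.099732, 9.349641)
h = r sin θ − e = 9.349641 − 17 = -7.650359
sin φ = h / L = -7.650359 / 86 = -0.08895767
φ = arcsin(-0.08895767) = -5.103645°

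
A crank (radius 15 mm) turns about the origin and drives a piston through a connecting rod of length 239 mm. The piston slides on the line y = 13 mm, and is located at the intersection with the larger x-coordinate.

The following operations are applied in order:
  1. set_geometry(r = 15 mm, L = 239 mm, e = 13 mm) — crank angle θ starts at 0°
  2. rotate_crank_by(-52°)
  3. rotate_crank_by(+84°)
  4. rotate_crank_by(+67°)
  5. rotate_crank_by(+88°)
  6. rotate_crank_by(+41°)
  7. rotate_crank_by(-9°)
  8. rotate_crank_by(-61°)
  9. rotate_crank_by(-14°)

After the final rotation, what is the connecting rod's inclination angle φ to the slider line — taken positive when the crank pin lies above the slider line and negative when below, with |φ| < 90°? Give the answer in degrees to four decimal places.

-1.0029

set_geometry: r = 15 mm, L = 239 mm, e = 13 mm; θ ← 0°
rotate_crank_by(-52°): θ ← 0° -52° = -52°
rotate_crank_by(+84°): θ ← -52° +84° = 32°
rotate_crank_by(+67°): θ ← 32° +67° = 99°
rotate_crank_by(+88°): θ ← 99° +88° = 187°
rotate_crank_by(+41°): θ ← 187° +41° = 228°
rotate_crank_by(-9°): θ ← 228° -9° = 219°
rotate_crank_by(-61°): θ ← 219° -61° = 158°
rotate_crank_by(-14°): θ ← 158° -14° = 144°
crank pin P = (r cos θ, r sin θ) = (-12.135255, 8.816779)
h = r sin θ − e = 8.816779 − 13 = -4.183221
sin φ = h / L = -4.183221 / 239 = -0.01750302
φ = arcsin(-0.01750302) = -1.002900°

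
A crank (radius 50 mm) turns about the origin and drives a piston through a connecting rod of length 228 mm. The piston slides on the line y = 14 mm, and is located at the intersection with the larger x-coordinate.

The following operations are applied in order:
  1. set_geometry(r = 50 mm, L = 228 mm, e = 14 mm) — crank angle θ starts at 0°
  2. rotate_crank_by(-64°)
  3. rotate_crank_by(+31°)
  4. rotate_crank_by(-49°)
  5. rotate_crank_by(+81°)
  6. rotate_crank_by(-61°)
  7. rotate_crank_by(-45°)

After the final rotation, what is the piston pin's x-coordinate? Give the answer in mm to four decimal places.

set_geometry: r = 50 mm, L = 228 mm, e = 14 mm; θ ← 0°
rotate_crank_by(-64°): θ ← 0° -64° = -64°
rotate_crank_by(+31°): θ ← -64° +31° = -33°
rotate_crank_by(-49°): θ ← -33° -49° = -82°
rotate_crank_by(+81°): θ ← -82° +81° = -1°
rotate_crank_by(-61°): θ ← -1° -61° = -62°
rotate_crank_by(-45°): θ ← -62° -45° = -107°
crank pin P = (r cos θ, r sin θ) = (-14.618585, -47.815238)
h = r sin θ − e = -47.815238 − 14 = -61.815238
x = r cos θ + √(L² − h²) = -14.618585 + √(51984.0 − 3821.1236) = -14.618585 + 219.460421 = 204.841836

204.8418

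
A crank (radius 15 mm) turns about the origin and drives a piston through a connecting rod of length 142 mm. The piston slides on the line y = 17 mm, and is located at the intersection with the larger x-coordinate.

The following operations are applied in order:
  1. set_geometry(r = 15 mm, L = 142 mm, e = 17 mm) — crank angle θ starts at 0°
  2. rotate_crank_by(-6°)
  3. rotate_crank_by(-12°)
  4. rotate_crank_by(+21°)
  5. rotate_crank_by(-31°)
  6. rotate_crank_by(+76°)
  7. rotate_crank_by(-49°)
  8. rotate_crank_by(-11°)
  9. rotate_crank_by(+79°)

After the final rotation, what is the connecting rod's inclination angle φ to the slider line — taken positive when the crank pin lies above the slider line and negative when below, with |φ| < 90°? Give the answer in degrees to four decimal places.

set_geometry: r = 15 mm, L = 142 mm, e = 17 mm; θ ← 0°
rotate_crank_by(-6°): θ ← 0° -6° = -6°
rotate_crank_by(-12°): θ ← -6° -12° = -18°
rotate_crank_by(+21°): θ ← -18° +21° = 3°
rotate_crank_by(-31°): θ ← 3° -31° = -28°
rotate_crank_by(+76°): θ ← -28° +76° = 48°
rotate_crank_by(-49°): θ ← 48° -49° = -1°
rotate_crank_by(-11°): θ ← -1° -11° = -12°
rotate_crank_by(+79°): θ ← -12° +79° = 67°
crank pin P = (r cos θ, r sin θ) = (5.860967, 13.807573)
h = r sin θ − e = 13.807573 − 17 = -3.192427
sin φ = h / L = -3.192427 / 142 = -0.02248188
φ = arcsin(-0.02248188) = -1.288225°

-1.2882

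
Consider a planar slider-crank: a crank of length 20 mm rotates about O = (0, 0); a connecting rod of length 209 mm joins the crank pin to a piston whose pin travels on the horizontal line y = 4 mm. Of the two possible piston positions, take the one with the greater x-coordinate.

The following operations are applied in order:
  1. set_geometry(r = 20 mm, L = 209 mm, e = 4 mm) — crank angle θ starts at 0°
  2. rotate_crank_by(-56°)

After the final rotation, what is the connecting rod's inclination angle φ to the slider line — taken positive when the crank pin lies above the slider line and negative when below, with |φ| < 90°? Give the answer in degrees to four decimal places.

-5.6512

set_geometry: r = 20 mm, L = 209 mm, e = 4 mm; θ ← 0°
rotate_crank_by(-56°): θ ← 0° -56° = -56°
crank pin P = (r cos θ, r sin θ) = (11.183858, -16.580751)
h = r sin θ − e = -16.580751 − 4 = -20.580751
sin φ = h / L = -20.580751 / 209 = -0.09847249
φ = arcsin(-0.09847249) = -5.651217°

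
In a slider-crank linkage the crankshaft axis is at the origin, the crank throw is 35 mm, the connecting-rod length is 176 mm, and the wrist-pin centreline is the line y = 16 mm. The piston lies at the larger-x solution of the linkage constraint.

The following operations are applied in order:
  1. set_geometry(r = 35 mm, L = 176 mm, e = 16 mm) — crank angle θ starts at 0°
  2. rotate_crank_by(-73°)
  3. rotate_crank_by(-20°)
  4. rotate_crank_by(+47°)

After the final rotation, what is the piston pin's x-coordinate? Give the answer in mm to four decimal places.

set_geometry: r = 35 mm, L = 176 mm, e = 16 mm; θ ← 0°
rotate_crank_by(-73°): θ ← 0° -73° = -73°
rotate_crank_by(-20°): θ ← -73° -20° = -93°
rotate_crank_by(+47°): θ ← -93° +47° = -46°
crank pin P = (r cos θ, r sin θ) = (24.313043, -25.176893)
h = r sin θ − e = -25.176893 − 16 = -41.176893
x = r cos θ + √(L² − h²) = 24.313043 + √(30976.0 − 1695.5365) = 24.313043 + 171.115351 = 195.428394

195.4284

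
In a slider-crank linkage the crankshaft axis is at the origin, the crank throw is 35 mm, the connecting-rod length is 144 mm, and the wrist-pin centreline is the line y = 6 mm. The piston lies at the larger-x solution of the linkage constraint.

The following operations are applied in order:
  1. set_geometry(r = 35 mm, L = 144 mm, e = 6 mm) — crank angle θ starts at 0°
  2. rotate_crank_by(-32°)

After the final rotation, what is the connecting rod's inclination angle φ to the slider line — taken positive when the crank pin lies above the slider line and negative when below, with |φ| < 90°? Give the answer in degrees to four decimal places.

-9.8149

set_geometry: r = 35 mm, L = 144 mm, e = 6 mm; θ ← 0°
rotate_crank_by(-32°): θ ← 0° -32° = -32°
crank pin P = (r cos θ, r sin θ) = (29.681683, -18.547174)
h = r sin θ − e = -18.547174 − 6 = -24.547174
sin φ = h / L = -24.547174 / 144 = -0.17046649
φ = arcsin(-0.17046649) = -9.814943°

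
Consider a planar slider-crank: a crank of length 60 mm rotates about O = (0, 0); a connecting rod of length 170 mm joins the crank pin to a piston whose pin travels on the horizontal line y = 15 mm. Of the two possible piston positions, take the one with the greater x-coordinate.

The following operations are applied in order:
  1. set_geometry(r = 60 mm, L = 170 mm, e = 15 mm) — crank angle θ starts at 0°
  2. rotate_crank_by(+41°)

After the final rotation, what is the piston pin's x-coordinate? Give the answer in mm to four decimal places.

set_geometry: r = 60 mm, L = 170 mm, e = 15 mm; θ ← 0°
rotate_crank_by(+41°): θ ← 0° +41° = 41°
crank pin P = (r cos θ, r sin θ) = (45.282575, 39.363542)
h = r sin θ − e = 39.363542 − 15 = 24.363542
x = r cos θ + √(L² − h²) = 45.282575 + √(28900.0 − 593.5822) = 45.282575 + 168.245112 = 213.527687

213.5277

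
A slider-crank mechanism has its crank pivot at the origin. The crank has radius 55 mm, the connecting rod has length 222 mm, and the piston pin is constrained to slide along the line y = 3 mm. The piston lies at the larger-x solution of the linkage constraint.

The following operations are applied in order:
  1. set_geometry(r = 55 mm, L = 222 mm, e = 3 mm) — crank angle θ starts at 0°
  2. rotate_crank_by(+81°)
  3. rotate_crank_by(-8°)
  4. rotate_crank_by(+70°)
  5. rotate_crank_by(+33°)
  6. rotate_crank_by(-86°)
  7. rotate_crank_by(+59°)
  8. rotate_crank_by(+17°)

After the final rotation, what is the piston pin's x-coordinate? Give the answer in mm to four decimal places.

168.3944

set_geometry: r = 55 mm, L = 222 mm, e = 3 mm; θ ← 0°
rotate_crank_by(+81°): θ ← 0° +81° = 81°
rotate_crank_by(-8°): θ ← 81° -8° = 73°
rotate_crank_by(+70°): θ ← 73° +70° = 143°
rotate_crank_by(+33°): θ ← 143° +33° = 176°
rotate_crank_by(-86°): θ ← 176° -86° = 90°
rotate_crank_by(+59°): θ ← 90° +59° = 149°
rotate_crank_by(+17°): θ ← 149° +17° = 166°
crank pin P = (r cos θ, r sin θ) = (-53.366265, 13.305704)
h = r sin θ − e = 13.305704 − 3 = 10.305704
x = r cos θ + √(L² − h²) = -53.366265 + √(49284.0 − 106.2075) = -53.366265 + 221.760665 = 168.394400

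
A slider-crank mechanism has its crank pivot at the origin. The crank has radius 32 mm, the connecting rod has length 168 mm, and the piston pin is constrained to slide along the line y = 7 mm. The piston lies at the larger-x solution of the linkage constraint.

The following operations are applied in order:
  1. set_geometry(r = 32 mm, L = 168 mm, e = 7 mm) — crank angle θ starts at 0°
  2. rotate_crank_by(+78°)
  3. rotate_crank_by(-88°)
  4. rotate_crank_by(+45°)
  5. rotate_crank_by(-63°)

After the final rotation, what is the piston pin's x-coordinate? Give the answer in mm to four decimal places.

set_geometry: r = 32 mm, L = 168 mm, e = 7 mm; θ ← 0°
rotate_crank_by(+78°): θ ← 0° +78° = 78°
rotate_crank_by(-88°): θ ← 78° -88° = -10°
rotate_crank_by(+45°): θ ← -10° +45° = 35°
rotate_crank_by(-63°): θ ← 35° -63° = -28°
crank pin P = (r cos θ, r sin θ) = (28.254323, -15.023090)
h = r sin θ − e = -15.023090 − 7 = -22.023090
x = r cos θ + √(L² − h²) = 28.254323 + √(28224.0 − 485.0165) = 28.254323 + 166.550243 = 194.804566

194.8046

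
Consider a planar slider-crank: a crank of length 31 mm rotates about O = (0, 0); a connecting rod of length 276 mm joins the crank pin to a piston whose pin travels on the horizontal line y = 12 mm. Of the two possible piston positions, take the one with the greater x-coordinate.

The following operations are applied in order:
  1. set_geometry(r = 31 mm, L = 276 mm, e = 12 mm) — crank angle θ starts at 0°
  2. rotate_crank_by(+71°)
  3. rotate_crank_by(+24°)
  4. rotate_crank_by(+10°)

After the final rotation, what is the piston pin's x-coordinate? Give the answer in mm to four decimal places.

267.3927

set_geometry: r = 31 mm, L = 276 mm, e = 12 mm; θ ← 0°
rotate_crank_by(+71°): θ ← 0° +71° = 71°
rotate_crank_by(+24°): θ ← 71° +24° = 95°
rotate_crank_by(+10°): θ ← 95° +10° = 105°
crank pin P = (r cos θ, r sin θ) = (-8.023390, 29.943701)
h = r sin θ − e = 29.943701 − 12 = 17.943701
x = r cos θ + √(L² − h²) = -8.023390 + √(76176.0 − 321.9764) = -8.023390 + 275.416092 = 267.392701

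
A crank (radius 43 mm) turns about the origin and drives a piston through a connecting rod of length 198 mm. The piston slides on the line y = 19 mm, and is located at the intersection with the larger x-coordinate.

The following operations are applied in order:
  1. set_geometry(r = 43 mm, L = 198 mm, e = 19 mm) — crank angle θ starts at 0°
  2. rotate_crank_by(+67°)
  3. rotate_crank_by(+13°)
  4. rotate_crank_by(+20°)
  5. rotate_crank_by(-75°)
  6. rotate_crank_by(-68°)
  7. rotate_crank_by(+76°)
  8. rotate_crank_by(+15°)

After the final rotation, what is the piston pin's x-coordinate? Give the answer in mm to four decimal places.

226.3483

set_geometry: r = 43 mm, L = 198 mm, e = 19 mm; θ ← 0°
rotate_crank_by(+67°): θ ← 0° +67° = 67°
rotate_crank_by(+13°): θ ← 67° +13° = 80°
rotate_crank_by(+20°): θ ← 80° +20° = 100°
rotate_crank_by(-75°): θ ← 100° -75° = 25°
rotate_crank_by(-68°): θ ← 25° -68° = -43°
rotate_crank_by(+76°): θ ← -43° +76° = 33°
rotate_crank_by(+15°): θ ← 33° +15° = 48°
crank pin P = (r cos θ, r sin θ) = (28.772616, 31.955227)
h = r sin θ − e = 31.955227 − 19 = 12.955227
x = r cos θ + √(L² − h²) = 28.772616 + √(39204.0 − 167.8379) = 28.772616 + 197.575712 = 226.348328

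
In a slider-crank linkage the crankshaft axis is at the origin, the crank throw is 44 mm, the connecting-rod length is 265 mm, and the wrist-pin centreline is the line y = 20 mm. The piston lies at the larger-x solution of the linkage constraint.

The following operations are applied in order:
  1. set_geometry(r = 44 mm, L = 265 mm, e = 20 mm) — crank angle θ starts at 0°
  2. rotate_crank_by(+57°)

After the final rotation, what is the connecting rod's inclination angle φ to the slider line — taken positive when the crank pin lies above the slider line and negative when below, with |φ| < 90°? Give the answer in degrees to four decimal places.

3.6568

set_geometry: r = 44 mm, L = 265 mm, e = 20 mm; θ ← 0°
rotate_crank_by(+57°): θ ← 0° +57° = 57°
crank pin P = (r cos θ, r sin θ) = (23.964118, 36.901505)
h = r sin θ − e = 36.901505 − 20 = 16.901505
sin φ = h / L = 16.901505 / 265 = 0.06377926
φ = arcsin(0.06377926) = 3.656765°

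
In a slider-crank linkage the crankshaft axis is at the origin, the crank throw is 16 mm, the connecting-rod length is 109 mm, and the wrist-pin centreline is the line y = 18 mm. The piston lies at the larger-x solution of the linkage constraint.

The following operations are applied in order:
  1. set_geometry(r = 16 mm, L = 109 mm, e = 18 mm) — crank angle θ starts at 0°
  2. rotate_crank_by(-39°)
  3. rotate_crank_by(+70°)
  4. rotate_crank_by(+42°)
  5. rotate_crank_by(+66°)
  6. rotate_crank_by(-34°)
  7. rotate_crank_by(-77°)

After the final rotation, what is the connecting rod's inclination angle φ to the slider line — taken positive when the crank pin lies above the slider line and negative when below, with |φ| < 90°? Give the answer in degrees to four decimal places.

-5.5218

set_geometry: r = 16 mm, L = 109 mm, e = 18 mm; θ ← 0°
rotate_crank_by(-39°): θ ← 0° -39° = -39°
rotate_crank_by(+70°): θ ← -39° +70° = 31°
rotate_crank_by(+42°): θ ← 31° +42° = 73°
rotate_crank_by(+66°): θ ← 73° +66° = 139°
rotate_crank_by(-34°): θ ← 139° -34° = 105°
rotate_crank_by(-77°): θ ← 105° -77° = 28°
crank pin P = (r cos θ, r sin θ) = (14.127161, 7.511545)
h = r sin θ − e = 7.511545 − 18 = -10.488455
sin φ = h / L = -10.488455 / 109 = -0.09622436
φ = arcsin(-0.09622436) = -5.521793°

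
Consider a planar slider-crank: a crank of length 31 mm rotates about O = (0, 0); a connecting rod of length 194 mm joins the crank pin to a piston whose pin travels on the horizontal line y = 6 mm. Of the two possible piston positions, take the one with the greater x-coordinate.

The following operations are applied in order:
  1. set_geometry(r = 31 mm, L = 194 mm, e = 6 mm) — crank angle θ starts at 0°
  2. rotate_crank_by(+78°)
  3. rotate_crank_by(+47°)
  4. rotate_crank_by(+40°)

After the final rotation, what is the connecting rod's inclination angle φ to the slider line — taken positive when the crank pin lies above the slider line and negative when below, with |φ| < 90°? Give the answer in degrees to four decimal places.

set_geometry: r = 31 mm, L = 194 mm, e = 6 mm; θ ← 0°
rotate_crank_by(+78°): θ ← 0° +78° = 78°
rotate_crank_by(+47°): θ ← 78° +47° = 125°
rotate_crank_by(+40°): θ ← 125° +40° = 165°
crank pin P = (r cos θ, r sin θ) = (-29.943701, 8.023390)
h = r sin θ − e = 8.023390 − 6 = 2.023390
sin φ = h / L = 2.023390 / 194 = 0.01042985
φ = arcsin(0.01042985) = 0.597597°

0.5976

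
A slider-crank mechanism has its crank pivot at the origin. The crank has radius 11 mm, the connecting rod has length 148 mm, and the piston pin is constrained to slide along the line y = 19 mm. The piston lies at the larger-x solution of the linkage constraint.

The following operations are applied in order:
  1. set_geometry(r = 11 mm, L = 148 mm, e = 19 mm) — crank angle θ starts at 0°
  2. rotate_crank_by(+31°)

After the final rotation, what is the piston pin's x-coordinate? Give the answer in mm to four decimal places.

set_geometry: r = 11 mm, L = 148 mm, e = 19 mm; θ ← 0°
rotate_crank_by(+31°): θ ← 0° +31° = 31°
crank pin P = (r cos θ, r sin θ) = (9.428840, 5.665419)
h = r sin θ − e = 5.665419 − 19 = -13.334581
x = r cos θ + √(L² − h²) = 9.428840 + √(21904.0 − 177.8111) = 9.428840 + 147.398063 = 156.826903

156.8269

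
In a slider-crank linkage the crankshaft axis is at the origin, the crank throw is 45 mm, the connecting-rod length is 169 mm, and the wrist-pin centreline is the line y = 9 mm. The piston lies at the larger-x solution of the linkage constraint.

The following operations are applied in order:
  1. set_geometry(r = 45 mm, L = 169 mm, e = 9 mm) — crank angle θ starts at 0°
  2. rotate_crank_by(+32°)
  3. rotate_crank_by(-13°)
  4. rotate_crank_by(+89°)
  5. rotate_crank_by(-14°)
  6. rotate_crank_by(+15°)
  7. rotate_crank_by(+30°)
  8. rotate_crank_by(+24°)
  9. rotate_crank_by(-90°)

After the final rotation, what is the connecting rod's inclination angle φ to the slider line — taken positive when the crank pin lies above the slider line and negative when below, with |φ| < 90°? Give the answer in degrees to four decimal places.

11.6178

set_geometry: r = 45 mm, L = 169 mm, e = 9 mm; θ ← 0°
rotate_crank_by(+32°): θ ← 0° +32° = 32°
rotate_crank_by(-13°): θ ← 32° -13° = 19°
rotate_crank_by(+89°): θ ← 19° +89° = 108°
rotate_crank_by(-14°): θ ← 108° -14° = 94°
rotate_crank_by(+15°): θ ← 94° +15° = 109°
rotate_crank_by(+30°): θ ← 109° +30° = 139°
rotate_crank_by(+24°): θ ← 139° +24° = 163°
rotate_crank_by(-90°): θ ← 163° -90° = 73°
crank pin P = (r cos θ, r sin θ) = (13.156727, 43.033714)
h = r sin θ − e = 43.033714 − 9 = 34.033714
sin φ = h / L = 34.033714 / 169 = 0.20138292
φ = arcsin(0.20138292) = 11.617840°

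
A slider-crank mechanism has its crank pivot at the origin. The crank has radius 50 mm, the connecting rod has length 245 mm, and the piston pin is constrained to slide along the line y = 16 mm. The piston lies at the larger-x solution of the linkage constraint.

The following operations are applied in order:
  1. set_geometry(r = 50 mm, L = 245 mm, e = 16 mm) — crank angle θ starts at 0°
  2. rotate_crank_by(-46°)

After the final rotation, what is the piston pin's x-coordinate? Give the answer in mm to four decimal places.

set_geometry: r = 50 mm, L = 245 mm, e = 16 mm; θ ← 0°
rotate_crank_by(-46°): θ ← 0° -46° = -46°
crank pin P = (r cos θ, r sin θ) = (34.732919, -35.966990)
h = r sin θ − e = -35.966990 − 16 = -51.966990
x = r cos θ + √(L² − h²) = 34.732919 + √(60025.0 − 2700.5681) = 34.732919 + 239.425212 = 274.158130

274.1581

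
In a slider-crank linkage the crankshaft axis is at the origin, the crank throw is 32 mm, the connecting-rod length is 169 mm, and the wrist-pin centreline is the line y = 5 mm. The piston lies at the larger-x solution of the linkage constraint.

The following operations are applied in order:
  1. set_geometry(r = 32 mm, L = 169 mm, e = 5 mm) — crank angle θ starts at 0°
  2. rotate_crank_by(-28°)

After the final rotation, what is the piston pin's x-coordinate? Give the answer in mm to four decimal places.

196.0640

set_geometry: r = 32 mm, L = 169 mm, e = 5 mm; θ ← 0°
rotate_crank_by(-28°): θ ← 0° -28° = -28°
crank pin P = (r cos θ, r sin θ) = (28.254323, -15.023090)
h = r sin θ − e = -15.023090 − 5 = -20.023090
x = r cos θ + √(L² − h²) = 28.254323 + √(28561.0 − 400.9241) = 28.254323 + 167.809642 = 196.063965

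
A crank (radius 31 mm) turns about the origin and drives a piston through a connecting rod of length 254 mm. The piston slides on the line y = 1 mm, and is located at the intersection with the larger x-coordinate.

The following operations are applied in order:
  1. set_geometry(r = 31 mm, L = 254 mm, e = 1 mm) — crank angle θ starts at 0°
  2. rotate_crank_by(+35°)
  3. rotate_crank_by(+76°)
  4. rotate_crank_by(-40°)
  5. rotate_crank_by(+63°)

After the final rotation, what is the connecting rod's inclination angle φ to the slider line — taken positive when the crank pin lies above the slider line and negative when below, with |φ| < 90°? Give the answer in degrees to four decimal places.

4.8103

set_geometry: r = 31 mm, L = 254 mm, e = 1 mm; θ ← 0°
rotate_crank_by(+35°): θ ← 0° +35° = 35°
rotate_crank_by(+76°): θ ← 35° +76° = 111°
rotate_crank_by(-40°): θ ← 111° -40° = 71°
rotate_crank_by(+63°): θ ← 71° +63° = 134°
crank pin P = (r cos θ, r sin θ) = (-21.534409, 22.299534)
h = r sin θ − e = 22.299534 − 1 = 21.299534
sin φ = h / L = 21.299534 / 254 = 0.08385643
φ = arcsin(0.08385643) = 4.810268°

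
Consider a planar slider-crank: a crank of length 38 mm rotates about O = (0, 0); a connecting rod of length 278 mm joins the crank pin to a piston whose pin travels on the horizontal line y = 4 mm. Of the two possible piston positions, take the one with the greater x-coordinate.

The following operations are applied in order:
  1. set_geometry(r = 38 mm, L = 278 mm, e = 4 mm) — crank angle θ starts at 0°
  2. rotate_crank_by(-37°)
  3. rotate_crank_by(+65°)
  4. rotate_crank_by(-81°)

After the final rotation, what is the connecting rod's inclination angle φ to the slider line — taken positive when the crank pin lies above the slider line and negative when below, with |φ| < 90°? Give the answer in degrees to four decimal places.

-7.0973

set_geometry: r = 38 mm, L = 278 mm, e = 4 mm; θ ← 0°
rotate_crank_by(-37°): θ ← 0° -37° = -37°
rotate_crank_by(+65°): θ ← -37° +65° = 28°
rotate_crank_by(-81°): θ ← 28° -81° = -53°
crank pin P = (r cos θ, r sin θ) = (22.868971, -30.348149)
h = r sin θ − e = -30.348149 − 4 = -34.348149
sin φ = h / L = -34.348149 / 278 = -0.12355449
φ = arcsin(-0.12355449) = -7.097287°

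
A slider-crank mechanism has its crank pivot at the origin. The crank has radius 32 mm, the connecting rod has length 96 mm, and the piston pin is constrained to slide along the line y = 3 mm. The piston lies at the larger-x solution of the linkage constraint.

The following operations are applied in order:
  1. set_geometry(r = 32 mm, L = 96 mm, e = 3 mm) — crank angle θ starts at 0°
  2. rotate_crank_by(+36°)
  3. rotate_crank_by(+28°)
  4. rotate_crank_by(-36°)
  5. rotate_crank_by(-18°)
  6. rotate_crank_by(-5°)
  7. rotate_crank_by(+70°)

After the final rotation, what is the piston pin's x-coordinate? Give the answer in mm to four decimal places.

100.1356

set_geometry: r = 32 mm, L = 96 mm, e = 3 mm; θ ← 0°
rotate_crank_by(+36°): θ ← 0° +36° = 36°
rotate_crank_by(+28°): θ ← 36° +28° = 64°
rotate_crank_by(-36°): θ ← 64° -36° = 28°
rotate_crank_by(-18°): θ ← 28° -18° = 10°
rotate_crank_by(-5°): θ ← 10° -5° = 5°
rotate_crank_by(+70°): θ ← 5° +70° = 75°
crank pin P = (r cos θ, r sin θ) = (8.282209, 30.909626)
h = r sin θ − e = 30.909626 − 3 = 27.909626
x = r cos θ + √(L² − h²) = 8.282209 + √(9216.0 − 778.9472) = 8.282209 + 91.853431 = 100.135640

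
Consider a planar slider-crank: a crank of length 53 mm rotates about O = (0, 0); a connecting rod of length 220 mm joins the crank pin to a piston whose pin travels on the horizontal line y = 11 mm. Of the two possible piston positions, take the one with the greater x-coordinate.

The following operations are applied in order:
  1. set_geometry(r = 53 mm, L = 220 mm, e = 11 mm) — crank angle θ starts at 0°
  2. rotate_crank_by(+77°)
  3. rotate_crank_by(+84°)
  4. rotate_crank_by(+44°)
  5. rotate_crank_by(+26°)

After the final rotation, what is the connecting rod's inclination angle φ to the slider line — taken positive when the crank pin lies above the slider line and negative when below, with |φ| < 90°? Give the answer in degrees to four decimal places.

-13.7226

set_geometry: r = 53 mm, L = 220 mm, e = 11 mm; θ ← 0°
rotate_crank_by(+77°): θ ← 0° +77° = 77°
rotate_crank_by(+84°): θ ← 77° +84° = 161°
rotate_crank_by(+44°): θ ← 161° +44° = 205°
rotate_crank_by(+26°): θ ← 205° +26° = 231°
crank pin P = (r cos θ, r sin θ) = (-33.353981, -41.188736)
h = r sin θ − e = -41.188736 − 11 = -52.188736
sin φ = h / L = -52.188736 / 220 = -0.23722153
φ = arcsin(-0.23722153) = -13.722610°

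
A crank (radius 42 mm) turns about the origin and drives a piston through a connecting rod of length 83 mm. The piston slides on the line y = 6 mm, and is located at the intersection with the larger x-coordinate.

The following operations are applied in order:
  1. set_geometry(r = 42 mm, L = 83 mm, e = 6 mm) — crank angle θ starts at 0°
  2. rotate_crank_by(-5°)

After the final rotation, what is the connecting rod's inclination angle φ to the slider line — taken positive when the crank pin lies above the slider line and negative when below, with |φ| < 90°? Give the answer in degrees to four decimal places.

-6.6839

set_geometry: r = 42 mm, L = 83 mm, e = 6 mm; θ ← 0°
rotate_crank_by(-5°): θ ← 0° -5° = -5°
crank pin P = (r cos θ, r sin θ) = (41.840177, -3.660541)
h = r sin θ − e = -3.660541 − 6 = -9.660541
sin φ = h / L = -9.660541 / 83 = -0.11639206
φ = arcsin(-0.11639206) = -6.683924°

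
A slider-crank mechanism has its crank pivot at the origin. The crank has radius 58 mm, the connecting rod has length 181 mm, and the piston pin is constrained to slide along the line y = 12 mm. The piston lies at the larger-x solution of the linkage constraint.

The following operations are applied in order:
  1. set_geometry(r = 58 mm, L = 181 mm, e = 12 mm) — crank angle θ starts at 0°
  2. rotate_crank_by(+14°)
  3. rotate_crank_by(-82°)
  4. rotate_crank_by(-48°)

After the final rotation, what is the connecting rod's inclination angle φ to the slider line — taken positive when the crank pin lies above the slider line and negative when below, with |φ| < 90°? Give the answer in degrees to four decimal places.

set_geometry: r = 58 mm, L = 181 mm, e = 12 mm; θ ← 0°
rotate_crank_by(+14°): θ ← 0° +14° = 14°
rotate_crank_by(-82°): θ ← 14° -82° = -68°
rotate_crank_by(-48°): θ ← -68° -48° = -116°
crank pin P = (r cos θ, r sin θ) = (-25.425527, -52.130055)
h = r sin θ − e = -52.130055 − 12 = -64.130055
sin φ = h / L = -64.130055 / 181 = -0.35430969
φ = arcsin(-0.35430969) = -20.751143°

-20.7511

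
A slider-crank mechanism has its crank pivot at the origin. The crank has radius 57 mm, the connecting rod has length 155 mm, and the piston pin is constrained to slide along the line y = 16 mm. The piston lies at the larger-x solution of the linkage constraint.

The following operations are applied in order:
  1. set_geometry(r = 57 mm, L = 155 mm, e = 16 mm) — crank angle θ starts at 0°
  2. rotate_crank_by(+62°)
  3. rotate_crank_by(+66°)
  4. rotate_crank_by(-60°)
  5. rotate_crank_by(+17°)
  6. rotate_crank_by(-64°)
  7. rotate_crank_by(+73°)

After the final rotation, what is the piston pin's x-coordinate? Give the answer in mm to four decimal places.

145.5410

set_geometry: r = 57 mm, L = 155 mm, e = 16 mm; θ ← 0°
rotate_crank_by(+62°): θ ← 0° +62° = 62°
rotate_crank_by(+66°): θ ← 62° +66° = 128°
rotate_crank_by(-60°): θ ← 128° -60° = 68°
rotate_crank_by(+17°): θ ← 68° +17° = 85°
rotate_crank_by(-64°): θ ← 85° -64° = 21°
rotate_crank_by(+73°): θ ← 21° +73° = 94°
crank pin P = (r cos θ, r sin θ) = (-3.976119, 56.861151)
h = r sin θ − e = 56.861151 − 16 = 40.861151
x = r cos θ + √(L² − h²) = -3.976119 + √(24025.0 − 1669.6336) = -3.976119 + 149.517111 = 145.540992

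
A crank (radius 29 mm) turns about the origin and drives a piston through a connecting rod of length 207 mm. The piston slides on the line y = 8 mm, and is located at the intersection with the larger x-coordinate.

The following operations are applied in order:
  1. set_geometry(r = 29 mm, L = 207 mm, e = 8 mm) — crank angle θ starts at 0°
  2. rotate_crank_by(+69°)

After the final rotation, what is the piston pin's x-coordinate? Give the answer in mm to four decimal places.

216.5120

set_geometry: r = 29 mm, L = 207 mm, e = 8 mm; θ ← 0°
rotate_crank_by(+69°): θ ← 0° +69° = 69°
crank pin P = (r cos θ, r sin θ) = (10.392671, 27.073832)
h = r sin θ − e = 27.073832 − 8 = 19.073832
x = r cos θ + √(L² − h²) = 10.392671 + √(42849.0 − 363.8111) = 10.392671 + 206.119356 = 216.512027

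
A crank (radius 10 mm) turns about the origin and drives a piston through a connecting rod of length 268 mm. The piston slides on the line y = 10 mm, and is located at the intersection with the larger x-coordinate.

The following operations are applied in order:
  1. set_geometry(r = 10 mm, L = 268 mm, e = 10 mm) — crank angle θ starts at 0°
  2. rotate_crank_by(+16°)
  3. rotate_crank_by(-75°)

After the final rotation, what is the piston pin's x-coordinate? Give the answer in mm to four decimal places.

set_geometry: r = 10 mm, L = 268 mm, e = 10 mm; θ ← 0°
rotate_crank_by(+16°): θ ← 0° +16° = 16°
rotate_crank_by(-75°): θ ← 16° -75° = -59°
crank pin P = (r cos θ, r sin θ) = (5.150381, -8.571673)
h = r sin θ − e = -8.571673 − 10 = -18.571673
x = r cos θ + √(L² − h²) = 5.150381 + √(71824.0 − 344.9070) = 5.150381 + 267.355742 = 272.506123

272.5061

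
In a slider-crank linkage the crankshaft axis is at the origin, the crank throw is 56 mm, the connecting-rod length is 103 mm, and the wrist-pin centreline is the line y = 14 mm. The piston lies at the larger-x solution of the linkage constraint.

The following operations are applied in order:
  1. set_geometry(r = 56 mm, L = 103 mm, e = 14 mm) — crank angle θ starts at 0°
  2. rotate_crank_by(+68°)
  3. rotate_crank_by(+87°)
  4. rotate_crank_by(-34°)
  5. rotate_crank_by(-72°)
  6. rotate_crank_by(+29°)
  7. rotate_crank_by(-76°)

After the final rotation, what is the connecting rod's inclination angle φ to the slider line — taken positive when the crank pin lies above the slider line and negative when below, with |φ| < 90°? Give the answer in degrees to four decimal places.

-6.7160

set_geometry: r = 56 mm, L = 103 mm, e = 14 mm; θ ← 0°
rotate_crank_by(+68°): θ ← 0° +68° = 68°
rotate_crank_by(+87°): θ ← 68° +87° = 155°
rotate_crank_by(-34°): θ ← 155° -34° = 121°
rotate_crank_by(-72°): θ ← 121° -72° = 49°
rotate_crank_by(+29°): θ ← 49° +29° = 78°
rotate_crank_by(-76°): θ ← 78° -76° = 2°
crank pin P = (r cos θ, r sin θ) = (55.965886, 1.954372)
h = r sin θ − e = 1.954372 − 14 = -12.045628
sin φ = h / L = -12.045628 / 103 = -0.11694785
φ = arcsin(-0.11694785) = -6.715987°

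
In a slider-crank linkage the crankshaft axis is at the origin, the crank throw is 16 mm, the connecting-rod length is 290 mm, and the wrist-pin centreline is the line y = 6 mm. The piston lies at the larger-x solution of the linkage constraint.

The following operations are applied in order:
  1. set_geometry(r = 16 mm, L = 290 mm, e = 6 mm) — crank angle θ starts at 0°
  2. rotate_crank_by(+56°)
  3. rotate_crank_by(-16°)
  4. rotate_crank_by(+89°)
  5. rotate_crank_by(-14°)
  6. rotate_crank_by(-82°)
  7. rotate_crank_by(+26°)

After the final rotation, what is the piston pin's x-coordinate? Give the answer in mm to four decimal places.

set_geometry: r = 16 mm, L = 290 mm, e = 6 mm; θ ← 0°
rotate_crank_by(+56°): θ ← 0° +56° = 56°
rotate_crank_by(-16°): θ ← 56° -16° = 40°
rotate_crank_by(+89°): θ ← 40° +89° = 129°
rotate_crank_by(-14°): θ ← 129° -14° = 115°
rotate_crank_by(-82°): θ ← 115° -82° = 33°
rotate_crank_by(+26°): θ ← 33° +26° = 59°
crank pin P = (r cos θ, r sin θ) = (8.240609, 13.714677)
h = r sin θ − e = 13.714677 − 6 = 7.714677
x = r cos θ + √(L² − h²) = 8.240609 + √(84100.0 − 59.5162) = 8.240609 + 289.897368 = 298.137977

298.1380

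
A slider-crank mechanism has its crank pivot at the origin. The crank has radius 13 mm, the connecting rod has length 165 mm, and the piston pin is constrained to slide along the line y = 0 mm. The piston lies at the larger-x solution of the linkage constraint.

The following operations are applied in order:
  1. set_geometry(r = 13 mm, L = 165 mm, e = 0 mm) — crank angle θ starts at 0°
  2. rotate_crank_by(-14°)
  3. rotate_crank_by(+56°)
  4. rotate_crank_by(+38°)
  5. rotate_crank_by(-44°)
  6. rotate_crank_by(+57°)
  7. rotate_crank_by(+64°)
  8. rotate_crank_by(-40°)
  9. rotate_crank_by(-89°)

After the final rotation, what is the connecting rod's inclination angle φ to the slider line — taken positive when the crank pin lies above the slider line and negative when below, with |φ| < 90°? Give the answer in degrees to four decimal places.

2.1198

set_geometry: r = 13 mm, L = 165 mm, e = 0 mm; θ ← 0°
rotate_crank_by(-14°): θ ← 0° -14° = -14°
rotate_crank_by(+56°): θ ← -14° +56° = 42°
rotate_crank_by(+38°): θ ← 42° +38° = 80°
rotate_crank_by(-44°): θ ← 80° -44° = 36°
rotate_crank_by(+57°): θ ← 36° +57° = 93°
rotate_crank_by(+64°): θ ← 93° +64° = 157°
rotate_crank_by(-40°): θ ← 157° -40° = 117°
rotate_crank_by(-89°): θ ← 117° -89° = 28°
crank pin P = (r cos θ, r sin θ) = (11.478319, 6.103130)
h = r sin θ − e = 6.103130 − 0 = 6.103130
sin φ = h / L = 6.103130 / 165 = 0.03698867
φ = arcsin(0.03698867) = 2.119778°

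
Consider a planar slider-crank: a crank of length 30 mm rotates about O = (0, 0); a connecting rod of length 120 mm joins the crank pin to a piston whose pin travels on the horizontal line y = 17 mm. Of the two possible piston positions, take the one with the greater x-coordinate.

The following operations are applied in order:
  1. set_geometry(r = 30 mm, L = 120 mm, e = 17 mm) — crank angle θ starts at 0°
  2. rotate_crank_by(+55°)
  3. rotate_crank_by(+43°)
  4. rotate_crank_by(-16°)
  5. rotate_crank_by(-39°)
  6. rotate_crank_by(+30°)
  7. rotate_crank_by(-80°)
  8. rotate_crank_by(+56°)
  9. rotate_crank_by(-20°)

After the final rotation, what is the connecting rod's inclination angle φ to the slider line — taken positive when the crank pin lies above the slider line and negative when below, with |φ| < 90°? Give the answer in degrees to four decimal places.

-1.1726

set_geometry: r = 30 mm, L = 120 mm, e = 17 mm; θ ← 0°
rotate_crank_by(+55°): θ ← 0° +55° = 55°
rotate_crank_by(+43°): θ ← 55° +43° = 98°
rotate_crank_by(-16°): θ ← 98° -16° = 82°
rotate_crank_by(-39°): θ ← 82° -39° = 43°
rotate_crank_by(+30°): θ ← 43° +30° = 73°
rotate_crank_by(-80°): θ ← 73° -80° = -7°
rotate_crank_by(+56°): θ ← -7° +56° = 49°
rotate_crank_by(-20°): θ ← 49° -20° = 29°
crank pin P = (r cos θ, r sin θ) = (26.238591, 14.544289)
h = r sin θ − e = 14.544289 − 17 = -2.455711
sin φ = h / L = -2.455711 / 120 = -0.02046426
φ = arcsin(-0.02046426) = -1.172598°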